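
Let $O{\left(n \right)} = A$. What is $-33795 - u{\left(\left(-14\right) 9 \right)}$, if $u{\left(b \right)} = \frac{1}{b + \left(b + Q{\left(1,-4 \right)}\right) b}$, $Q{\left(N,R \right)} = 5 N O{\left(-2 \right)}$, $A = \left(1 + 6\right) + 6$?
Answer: $- \frac{255490201}{7560} \approx -33795.0$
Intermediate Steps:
$A = 13$ ($A = 7 + 6 = 13$)
$O{\left(n \right)} = 13$
$Q{\left(N,R \right)} = 65 N$ ($Q{\left(N,R \right)} = 5 N 13 = 65 N$)
$u{\left(b \right)} = \frac{1}{b + b \left(65 + b\right)}$ ($u{\left(b \right)} = \frac{1}{b + \left(b + 65 \cdot 1\right) b} = \frac{1}{b + \left(b + 65\right) b} = \frac{1}{b + \left(65 + b\right) b} = \frac{1}{b + b \left(65 + b\right)}$)
$-33795 - u{\left(\left(-14\right) 9 \right)} = -33795 - \frac{1}{\left(-14\right) 9 \left(66 - 126\right)} = -33795 - \frac{1}{\left(-126\right) \left(66 - 126\right)} = -33795 - - \frac{1}{126 \left(-60\right)} = -33795 - \left(- \frac{1}{126}\right) \left(- \frac{1}{60}\right) = -33795 - \frac{1}{7560} = - \frac{255490201}{7560}$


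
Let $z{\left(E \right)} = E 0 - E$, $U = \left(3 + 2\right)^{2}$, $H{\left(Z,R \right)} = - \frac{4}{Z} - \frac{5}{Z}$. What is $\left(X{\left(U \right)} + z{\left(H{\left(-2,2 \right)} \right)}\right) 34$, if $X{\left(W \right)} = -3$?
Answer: $-255$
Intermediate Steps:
$H{\left(Z,R \right)} = - \frac{9}{Z}$
$U = 25$ ($U = 5^{2} = 25$)
$z{\left(E \right)} = - E$ ($z{\left(E \right)} = 0 - E = - E$)
$\left(X{\left(U \right)} + z{\left(H{\left(-2,2 \right)} \right)}\right) 34 = \left(-3 - - \frac{9}{-2}\right) 34 = \left(-3 - \left(-9\right) \left(- \frac{1}{2}\right)\right) 34 = \left(-3 - \frac{9}{2}\right) 34 = \left(- \frac{15}{2}\right) 34 = -255$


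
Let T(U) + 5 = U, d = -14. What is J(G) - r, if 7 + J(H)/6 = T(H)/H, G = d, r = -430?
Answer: 2773/7 ≈ 396.14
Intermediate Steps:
G = -14
T(U) = -5 + U
J(H) = -42 + 6*(-5 + H)/H (J(H) = -42 + 6*((-5 + H)/H) = -42 + 6*(-5 + H)/H)
J(G) - r = (-36 - 30/(-14)) - 1*(-430) = (-36 - 30*(-1/14)) + 430 = (-36 + 15/7) + 430 = -237/7 + 430 = 2773/7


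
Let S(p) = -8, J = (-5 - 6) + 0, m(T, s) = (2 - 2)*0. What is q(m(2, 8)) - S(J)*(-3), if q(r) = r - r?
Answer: -24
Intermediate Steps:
m(T, s) = 0 (m(T, s) = 0*0 = 0)
q(r) = 0
J = -11 (J = -11 + 0 = -11)
q(m(2, 8)) - S(J)*(-3) = 0 - (-8)*(-3) = 0 - 1*24 = 0 - 24 = -24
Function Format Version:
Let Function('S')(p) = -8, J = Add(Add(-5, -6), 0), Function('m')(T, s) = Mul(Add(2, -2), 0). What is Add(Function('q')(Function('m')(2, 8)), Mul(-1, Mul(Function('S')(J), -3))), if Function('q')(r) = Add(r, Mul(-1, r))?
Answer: -24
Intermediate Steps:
Function('m')(T, s) = 0 (Function('m')(T, s) = Mul(0, 0) = 0)
Function('q')(r) = 0
J = -11 (J = Add(-11, 0) = -11)
Add(Function('q')(Function('m')(2, 8)), Mul(-1, Mul(Function('S')(J), -3))) = Add(0, Mul(-1, Mul(-8, -3))) = Add(0, Mul(-1, 24)) = Add(0, -24) = -24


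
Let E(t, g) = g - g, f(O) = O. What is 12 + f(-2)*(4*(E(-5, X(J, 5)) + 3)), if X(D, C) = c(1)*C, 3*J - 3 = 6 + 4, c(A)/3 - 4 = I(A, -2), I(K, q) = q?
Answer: -12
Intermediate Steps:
c(A) = 6 (c(A) = 12 + 3*(-2) = 12 - 6 = 6)
J = 13/3 (J = 1 + (6 + 4)/3 = 1 + (⅓)*10 = 1 + 10/3 = 13/3 ≈ 4.3333)
X(D, C) = 6*C
E(t, g) = 0
12 + f(-2)*(4*(E(-5, X(J, 5)) + 3)) = 12 - 8*(0 + 3) = 12 - 8*3 = 12 - 2*12 = 12 - 24 = -12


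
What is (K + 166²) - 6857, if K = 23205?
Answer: 43904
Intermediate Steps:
(K + 166²) - 6857 = (23205 + 166²) - 6857 = (23205 + 27556) - 6857 = 50761 - 6857 = 43904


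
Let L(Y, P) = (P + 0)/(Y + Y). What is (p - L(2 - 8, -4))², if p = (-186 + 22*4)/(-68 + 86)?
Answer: 2704/81 ≈ 33.383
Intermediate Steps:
p = -49/9 (p = (-186 + 88)/18 = -98*1/18 = -49/9 ≈ -5.4444)
L(Y, P) = P/(2*Y) (L(Y, P) = P/((2*Y)) = P*(1/(2*Y)) = P/(2*Y))
(p - L(2 - 8, -4))² = (-49/9 - (-4)/(2*(2 - 8)))² = (-49/9 - (-4)/(2*(-6)))² = (-49/9 - (-4)*(-1)/(2*6))² = (-49/9 - 1*⅓)² = (-49/9 - ⅓)² = (-52/9)² = 2704/81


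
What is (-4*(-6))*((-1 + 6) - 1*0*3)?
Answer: 120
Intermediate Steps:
(-4*(-6))*((-1 + 6) - 1*0*3) = 24*(5 + 0*3) = 24*(5 + 0) = 24*5 = 120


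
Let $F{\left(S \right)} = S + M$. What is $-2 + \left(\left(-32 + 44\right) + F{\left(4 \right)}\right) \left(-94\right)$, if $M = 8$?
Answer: $-2258$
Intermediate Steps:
$F{\left(S \right)} = 8 + S$ ($F{\left(S \right)} = S + 8 = 8 + S$)
$-2 + \left(\left(-32 + 44\right) + F{\left(4 \right)}\right) \left(-94\right) = -2 + \left(\left(-32 + 44\right) + \left(8 + 4\right)\right) \left(-94\right) = -2 + \left(12 + 12\right) \left(-94\right) = -2 + 24 \left(-94\right) = -2 - 2256 = -2258$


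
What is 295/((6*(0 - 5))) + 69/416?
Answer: -12065/1248 ≈ -9.6675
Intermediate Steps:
295/((6*(0 - 5))) + 69/416 = 295/((6*(-5))) + 69*(1/416) = 295/(-30) + 69/416 = 295*(-1/30) + 69/416 = -59/6 + 69/416 = -12065/1248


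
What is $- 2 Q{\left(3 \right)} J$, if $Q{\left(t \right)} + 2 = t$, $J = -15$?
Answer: $30$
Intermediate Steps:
$Q{\left(t \right)} = -2 + t$
$- 2 Q{\left(3 \right)} J = - 2 \left(-2 + 3\right) \left(-15\right) = \left(-2\right) 1 \left(-15\right) = \left(-2\right) \left(-15\right) = 30$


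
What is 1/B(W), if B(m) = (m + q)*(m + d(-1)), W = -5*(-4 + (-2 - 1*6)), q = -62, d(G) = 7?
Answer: -1/134 ≈ -0.0074627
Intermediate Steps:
W = 60 (W = -5*(-4 + (-2 - 6)) = -5*(-4 - 8) = -5*(-12) = 60)
B(m) = (-62 + m)*(7 + m) (B(m) = (m - 62)*(m + 7) = (-62 + m)*(7 + m))
1/B(W) = 1/(-434 + 60² - 55*60) = 1/(-434 + 3600 - 3300) = 1/(-134) = -1/134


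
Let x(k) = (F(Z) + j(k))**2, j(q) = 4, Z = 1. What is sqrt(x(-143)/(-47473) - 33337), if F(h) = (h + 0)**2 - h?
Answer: I*sqrt(75131121907241)/47473 ≈ 182.58*I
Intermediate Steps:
F(h) = h**2 - h
x(k) = 16 (x(k) = (1*(-1 + 1) + 4)**2 = (1*0 + 4)**2 = (0 + 4)**2 = 4**2 = 16)
sqrt(x(-143)/(-47473) - 33337) = sqrt(16/(-47473) - 33337) = sqrt(16*(-1/47473) - 33337) = sqrt(-16/47473 - 33337) = sqrt(-1582607417/47473) = I*sqrt(75131121907241)/47473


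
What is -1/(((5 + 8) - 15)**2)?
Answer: -1/4 ≈ -0.25000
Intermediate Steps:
-1/(((5 + 8) - 15)**2) = -1/((13 - 15)**2) = -1/((-2)**2) = -1/4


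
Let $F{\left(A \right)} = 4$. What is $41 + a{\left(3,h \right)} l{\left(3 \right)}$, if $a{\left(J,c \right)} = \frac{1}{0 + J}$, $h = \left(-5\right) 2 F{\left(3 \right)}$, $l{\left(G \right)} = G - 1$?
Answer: $\frac{125}{3} \approx 41.667$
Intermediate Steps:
$l{\left(G \right)} = -1 + G$
$h = -40$ ($h = \left(-5\right) 2 \cdot 4 = \left(-10\right) 4 = -40$)
$a{\left(J,c \right)} = \frac{1}{J}$
$41 + a{\left(3,h \right)} l{\left(3 \right)} = 41 + \frac{-1 + 3}{3} = 41 + \frac{1}{3} \cdot 2 = 41 + \frac{2}{3} = \frac{125}{3}$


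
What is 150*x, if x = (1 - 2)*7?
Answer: -1050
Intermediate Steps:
x = -7 (x = -1*7 = -7)
150*x = 150*(-7) = -1050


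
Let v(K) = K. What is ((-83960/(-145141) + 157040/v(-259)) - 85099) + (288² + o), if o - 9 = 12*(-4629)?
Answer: -2191576294186/37591519 ≈ -58300.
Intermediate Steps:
o = -55539 (o = 9 + 12*(-4629) = 9 - 55548 = -55539)
((-83960/(-145141) + 157040/v(-259)) - 85099) + (288² + o) = ((-83960/(-145141) + 157040/(-259)) - 85099) + (288² - 55539) = ((-83960*(-1/145141) + 157040*(-1/259)) - 85099) + (82944 - 55539) = ((83960/145141 - 157040/259) - 85099) + 27405 = (-22771197000/37591519 - 85099) + 27405 = -3221771872381/37591519 + 27405 = -2191576294186/37591519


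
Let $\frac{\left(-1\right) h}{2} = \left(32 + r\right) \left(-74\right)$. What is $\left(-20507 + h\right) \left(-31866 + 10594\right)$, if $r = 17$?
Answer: $281960360$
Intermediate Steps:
$h = 7252$ ($h = - 2 \left(32 + 17\right) \left(-74\right) = - 2 \cdot 49 \left(-74\right) = \left(-2\right) \left(-3626\right) = 7252$)
$\left(-20507 + h\right) \left(-31866 + 10594\right) = \left(-20507 + 7252\right) \left(-31866 + 10594\right) = \left(-13255\right) \left(-21272\right) = 281960360$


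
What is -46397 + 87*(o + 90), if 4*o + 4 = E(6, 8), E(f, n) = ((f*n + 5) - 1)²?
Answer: 20158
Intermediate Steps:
E(f, n) = (4 + f*n)² (E(f, n) = ((5 + f*n) - 1)² = (4 + f*n)²)
o = 675 (o = -1 + (4 + 6*8)²/4 = -1 + (4 + 48)²/4 = -1 + (¼)*52² = -1 + (¼)*2704 = -1 + 676 = 675)
-46397 + 87*(o + 90) = -46397 + 87*(675 + 90) = -46397 + 87*765 = -46397 + 66555 = 20158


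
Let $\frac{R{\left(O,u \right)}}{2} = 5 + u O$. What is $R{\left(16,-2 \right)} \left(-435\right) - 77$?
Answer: $23413$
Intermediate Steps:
$R{\left(O,u \right)} = 10 + 2 O u$ ($R{\left(O,u \right)} = 2 \left(5 + u O\right) = 2 \left(5 + O u\right) = 10 + 2 O u$)
$R{\left(16,-2 \right)} \left(-435\right) - 77 = \left(10 + 2 \cdot 16 \left(-2\right)\right) \left(-435\right) - 77 = \left(10 - 64\right) \left(-435\right) - 77 = \left(-54\right) \left(-435\right) - 77 = 23490 - 77 = 23413$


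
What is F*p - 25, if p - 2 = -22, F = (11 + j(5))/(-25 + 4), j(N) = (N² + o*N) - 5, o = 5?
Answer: 85/3 ≈ 28.333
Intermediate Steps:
j(N) = -5 + N² + 5*N (j(N) = (N² + 5*N) - 5 = -5 + N² + 5*N)
F = -8/3 (F = (11 + (-5 + 5² + 5*5))/(-25 + 4) = (11 + (-5 + 25 + 25))/(-21) = (11 + 45)*(-1/21) = 56*(-1/21) = -8/3 ≈ -2.6667)
p = -20 (p = 2 - 22 = -20)
F*p - 25 = -8/3*(-20) - 25 = 160/3 - 25 = 85/3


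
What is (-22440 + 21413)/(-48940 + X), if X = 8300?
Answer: 1027/40640 ≈ 0.025271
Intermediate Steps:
(-22440 + 21413)/(-48940 + X) = (-22440 + 21413)/(-48940 + 8300) = -1027/(-40640) = -1027*(-1/40640) = 1027/40640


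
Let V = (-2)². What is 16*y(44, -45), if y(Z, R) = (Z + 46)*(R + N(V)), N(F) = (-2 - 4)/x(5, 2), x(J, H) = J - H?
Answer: -67680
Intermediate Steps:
V = 4
N(F) = -2 (N(F) = (-2 - 4)/(5 - 1*2) = -6/(5 - 2) = -6/3 = -6*⅓ = -2)
y(Z, R) = (-2 + R)*(46 + Z) (y(Z, R) = (Z + 46)*(R - 2) = (46 + Z)*(-2 + R) = (-2 + R)*(46 + Z))
16*y(44, -45) = 16*(-92 - 2*44 + 46*(-45) - 45*44) = 16*(-92 - 88 - 2070 - 1980) = 16*(-4230) = -67680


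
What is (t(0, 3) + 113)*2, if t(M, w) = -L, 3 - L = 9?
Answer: 238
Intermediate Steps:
L = -6 (L = 3 - 1*9 = 3 - 9 = -6)
t(M, w) = 6 (t(M, w) = -1*(-6) = 6)
(t(0, 3) + 113)*2 = (6 + 113)*2 = 119*2 = 238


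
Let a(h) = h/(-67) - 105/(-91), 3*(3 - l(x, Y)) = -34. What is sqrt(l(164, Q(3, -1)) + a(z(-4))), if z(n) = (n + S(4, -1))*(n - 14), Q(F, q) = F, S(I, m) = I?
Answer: 2*sqrt(5889)/39 ≈ 3.9354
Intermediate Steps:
l(x, Y) = 43/3 (l(x, Y) = 3 - 1/3*(-34) = 3 + 34/3 = 43/3)
z(n) = (-14 + n)*(4 + n) (z(n) = (n + 4)*(n - 14) = (4 + n)*(-14 + n) = (-14 + n)*(4 + n))
a(h) = 15/13 - h/67 (a(h) = h*(-1/67) - 105*(-1/91) = -h/67 + 15/13 = 15/13 - h/67)
sqrt(l(164, Q(3, -1)) + a(z(-4))) = sqrt(43/3 + (15/13 - (-56 + (-4)**2 - 10*(-4))/67)) = sqrt(43/3 + (15/13 - (-56 + 16 + 40)/67)) = sqrt(43/3 + (15/13 - 1/67*0)) = sqrt(43/3 + (15/13 + 0)) = sqrt(43/3 + 15/13) = sqrt(604/39) = 2*sqrt(5889)/39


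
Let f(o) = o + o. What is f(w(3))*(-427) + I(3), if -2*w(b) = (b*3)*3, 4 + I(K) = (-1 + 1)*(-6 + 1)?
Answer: 11525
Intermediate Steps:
I(K) = -4 (I(K) = -4 + (-1 + 1)*(-6 + 1) = -4 + 0*(-5) = -4 + 0 = -4)
w(b) = -9*b/2 (w(b) = -b*3*3/2 = -3*b*3/2 = -9*b/2)
f(o) = 2*o
f(w(3))*(-427) + I(3) = (2*(-9/2*3))*(-427) - 4 = (2*(-27/2))*(-427) - 4 = -27*(-427) - 4 = 11529 - 4 = 11525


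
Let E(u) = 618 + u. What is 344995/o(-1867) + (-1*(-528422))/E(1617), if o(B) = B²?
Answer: 1842685816583/7790514915 ≈ 236.53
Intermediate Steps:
344995/o(-1867) + (-1*(-528422))/E(1617) = 344995/((-1867)²) + (-1*(-528422))/(618 + 1617) = 344995/3485689 + 528422/2235 = 1842685816583/7790514915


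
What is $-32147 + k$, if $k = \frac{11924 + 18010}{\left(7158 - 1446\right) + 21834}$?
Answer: $- \frac{147581888}{4591} \approx -32146.0$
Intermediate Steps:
$k = \frac{4989}{4591}$ ($k = \frac{29934}{\left(7158 - 1446\right) + 21834} = \frac{29934}{5712 + 21834} = \frac{29934}{27546} = 29934 \cdot \frac{1}{27546} = \frac{4989}{4591} \approx 1.0867$)
$-32147 + k = -32147 + \frac{4989}{4591} = - \frac{147581888}{4591}$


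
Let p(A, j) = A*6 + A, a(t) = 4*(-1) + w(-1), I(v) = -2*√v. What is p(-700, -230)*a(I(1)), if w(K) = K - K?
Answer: 19600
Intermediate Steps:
w(K) = 0
a(t) = -4 (a(t) = 4*(-1) + 0 = -4 + 0 = -4)
p(A, j) = 7*A (p(A, j) = 6*A + A = 7*A)
p(-700, -230)*a(I(1)) = (7*(-700))*(-4) = -4900*(-4) = 19600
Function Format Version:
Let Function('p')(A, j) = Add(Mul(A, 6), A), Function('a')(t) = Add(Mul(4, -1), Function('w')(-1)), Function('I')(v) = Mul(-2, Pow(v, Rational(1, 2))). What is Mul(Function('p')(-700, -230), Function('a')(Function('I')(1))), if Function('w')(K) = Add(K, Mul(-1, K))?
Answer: 19600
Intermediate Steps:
Function('w')(K) = 0
Function('a')(t) = -4 (Function('a')(t) = Add(Mul(4, -1), 0) = Add(-4, 0) = -4)
Function('p')(A, j) = Mul(7, A) (Function('p')(A, j) = Add(Mul(6, A), A) = Mul(7, A))
Mul(Function('p')(-700, -230), Function('a')(Function('I')(1))) = Mul(Mul(7, -700), -4) = Mul(-4900, -4) = 19600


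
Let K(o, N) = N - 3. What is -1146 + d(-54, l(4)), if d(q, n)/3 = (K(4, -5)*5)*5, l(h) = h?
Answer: -1746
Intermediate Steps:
K(o, N) = -3 + N
d(q, n) = -600 (d(q, n) = 3*(((-3 - 5)*5)*5) = 3*(-8*5*5) = 3*(-40*5) = 3*(-200) = -600)
-1146 + d(-54, l(4)) = -1146 - 600 = -1746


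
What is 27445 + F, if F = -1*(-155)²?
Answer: 3420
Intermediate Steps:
F = -24025 (F = -1*24025 = -24025)
27445 + F = 27445 - 24025 = 3420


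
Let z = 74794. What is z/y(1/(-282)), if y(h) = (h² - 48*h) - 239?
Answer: -5947918056/18992699 ≈ -313.17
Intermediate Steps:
y(h) = -239 + h² - 48*h
z/y(1/(-282)) = 74794/(-239 + (1/(-282))² - 48/(-282)) = 74794/(-239 + (-1/282)² - 48*(-1/282)) = 74794/(-239 + 1/79524 + 8/47) = 74794/(-18992699/79524) = 74794*(-79524/18992699) = -5947918056/18992699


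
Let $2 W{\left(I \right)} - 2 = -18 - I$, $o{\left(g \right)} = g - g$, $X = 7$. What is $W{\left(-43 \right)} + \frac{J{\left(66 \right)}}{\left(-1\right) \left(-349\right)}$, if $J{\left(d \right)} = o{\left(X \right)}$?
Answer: $\frac{27}{2} \approx 13.5$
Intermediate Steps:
$o{\left(g \right)} = 0$
$W{\left(I \right)} = -8 - \frac{I}{2}$ ($W{\left(I \right)} = 1 + \frac{-18 - I}{2} = 1 - \left(9 + \frac{I}{2}\right) = -8 - \frac{I}{2}$)
$J{\left(d \right)} = 0$
$W{\left(-43 \right)} + \frac{J{\left(66 \right)}}{\left(-1\right) \left(-349\right)} = \left(-8 - - \frac{43}{2}\right) + \frac{0}{\left(-1\right) \left(-349\right)} = \left(-8 + \frac{43}{2}\right) + \frac{0}{349} = \frac{27}{2} + 0 \cdot \frac{1}{349} = \frac{27}{2} + 0 = \frac{27}{2}$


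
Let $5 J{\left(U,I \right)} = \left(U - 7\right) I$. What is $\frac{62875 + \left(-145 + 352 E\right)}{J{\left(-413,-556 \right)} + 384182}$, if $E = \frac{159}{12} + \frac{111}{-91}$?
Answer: $\frac{3046891}{19605313} \approx 0.15541$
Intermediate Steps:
$J{\left(U,I \right)} = \frac{I \left(-7 + U\right)}{5}$ ($J{\left(U,I \right)} = \frac{\left(U - 7\right) I}{5} = \frac{\left(-7 + U\right) I}{5} = \frac{I \left(-7 + U\right)}{5}$)
$E = \frac{4379}{364}$ ($E = 159 \cdot \frac{1}{12} + 111 \left(- \frac{1}{91}\right) = \frac{53}{4} - \frac{111}{91} = \frac{4379}{364} \approx 12.03$)
$\frac{62875 + \left(-145 + 352 E\right)}{J{\left(-413,-556 \right)} + 384182} = \frac{62875 + \left(-145 + 352 \cdot \frac{4379}{364}\right)}{\frac{1}{5} \left(-556\right) \left(-7 - 413\right) + 384182} = \frac{62875 + \left(-145 + \frac{385352}{91}\right)}{\frac{1}{5} \left(-556\right) \left(-420\right) + 384182} = \frac{62875 + \frac{372157}{91}}{46704 + 384182} = \frac{6093782}{91 \cdot 430886} = \frac{6093782}{91} \cdot \frac{1}{430886} = \frac{3046891}{19605313}$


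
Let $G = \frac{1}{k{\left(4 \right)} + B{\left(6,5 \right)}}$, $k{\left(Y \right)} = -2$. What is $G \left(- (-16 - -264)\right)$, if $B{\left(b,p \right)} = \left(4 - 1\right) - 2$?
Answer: $248$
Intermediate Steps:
$B{\left(b,p \right)} = 1$ ($B{\left(b,p \right)} = 3 - 2 = 1$)
$G = -1$ ($G = \frac{1}{-2 + 1} = \frac{1}{-1} = -1$)
$G \left(- (-16 - -264)\right) = - \left(-1\right) \left(-16 - -264\right) = - \left(-1\right) \left(-16 + 264\right) = - \left(-1\right) 248 = \left(-1\right) \left(-248\right) = 248$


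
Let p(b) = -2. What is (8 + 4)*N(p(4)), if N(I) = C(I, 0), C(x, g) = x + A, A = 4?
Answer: 24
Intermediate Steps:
C(x, g) = 4 + x (C(x, g) = x + 4 = 4 + x)
N(I) = 4 + I
(8 + 4)*N(p(4)) = (8 + 4)*(4 - 2) = 12*2 = 24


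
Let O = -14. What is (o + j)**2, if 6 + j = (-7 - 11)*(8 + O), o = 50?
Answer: 23104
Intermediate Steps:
j = 102 (j = -6 + (-7 - 11)*(8 - 14) = -6 - 18*(-6) = -6 + 108 = 102)
(o + j)**2 = (50 + 102)**2 = 152**2 = 23104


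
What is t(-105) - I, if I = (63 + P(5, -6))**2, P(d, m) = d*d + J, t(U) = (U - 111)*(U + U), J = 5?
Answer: 36711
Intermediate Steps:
t(U) = 2*U*(-111 + U) (t(U) = (-111 + U)*(2*U) = 2*U*(-111 + U))
P(d, m) = 5 + d**2 (P(d, m) = d*d + 5 = d**2 + 5 = 5 + d**2)
I = 8649 (I = (63 + (5 + 5**2))**2 = (63 + (5 + 25))**2 = (63 + 30)**2 = 93**2 = 8649)
t(-105) - I = 2*(-105)*(-111 - 105) - 1*8649 = 2*(-105)*(-216) - 8649 = 45360 - 8649 = 36711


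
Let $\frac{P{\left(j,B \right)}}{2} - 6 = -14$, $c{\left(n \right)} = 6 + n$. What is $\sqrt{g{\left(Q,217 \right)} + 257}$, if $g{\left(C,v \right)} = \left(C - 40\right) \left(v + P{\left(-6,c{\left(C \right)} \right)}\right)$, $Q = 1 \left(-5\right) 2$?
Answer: $i \sqrt{9793} \approx 98.96 i$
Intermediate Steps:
$Q = -10$ ($Q = \left(-5\right) 2 = -10$)
$P{\left(j,B \right)} = -16$ ($P{\left(j,B \right)} = 12 + 2 \left(-14\right) = 12 - 28 = -16$)
$g{\left(C,v \right)} = \left(-40 + C\right) \left(-16 + v\right)$ ($g{\left(C,v \right)} = \left(C - 40\right) \left(v - 16\right) = \left(-40 + C\right) \left(-16 + v\right)$)
$\sqrt{g{\left(Q,217 \right)} + 257} = \sqrt{\left(640 - 8680 - -160 - 2170\right) + 257} = \sqrt{\left(640 - 8680 + 160 - 2170\right) + 257} = \sqrt{-10050 + 257} = \sqrt{-9793} = i \sqrt{9793}$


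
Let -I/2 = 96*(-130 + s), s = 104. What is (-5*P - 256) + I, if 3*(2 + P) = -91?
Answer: 14693/3 ≈ 4897.7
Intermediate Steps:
P = -97/3 (P = -2 + (1/3)*(-91) = -2 - 91/3 = -97/3 ≈ -32.333)
I = 4992 (I = -192*(-130 + 104) = -192*(-26) = -2*(-2496) = 4992)
(-5*P - 256) + I = (-5*(-97/3) - 256) + 4992 = (485/3 - 256) + 4992 = -283/3 + 4992 = 14693/3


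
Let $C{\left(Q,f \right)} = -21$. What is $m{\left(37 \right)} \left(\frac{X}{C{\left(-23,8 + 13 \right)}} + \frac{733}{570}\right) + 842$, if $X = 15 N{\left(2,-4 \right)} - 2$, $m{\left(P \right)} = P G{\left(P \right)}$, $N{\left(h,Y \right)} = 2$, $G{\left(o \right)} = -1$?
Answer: $\frac{160313}{190} \approx 843.75$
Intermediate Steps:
$m{\left(P \right)} = - P$ ($m{\left(P \right)} = P \left(-1\right) = - P$)
$X = 28$ ($X = 15 \cdot 2 - 2 = 30 - 2 = 28$)
$m{\left(37 \right)} \left(\frac{X}{C{\left(-23,8 + 13 \right)}} + \frac{733}{570}\right) + 842 = \left(-1\right) 37 \left(\frac{28}{-21} + \frac{733}{570}\right) + 842 = - 37 \left(28 \left(- \frac{1}{21}\right) + 733 \cdot \frac{1}{570}\right) + 842 = - 37 \left(- \frac{4}{3} + \frac{733}{570}\right) + 842 = \left(-37\right) \left(- \frac{9}{190}\right) + 842 = \frac{333}{190} + 842 = \frac{160313}{190}$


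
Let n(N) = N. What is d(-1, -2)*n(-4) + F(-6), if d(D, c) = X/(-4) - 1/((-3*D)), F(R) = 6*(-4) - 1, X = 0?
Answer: -71/3 ≈ -23.667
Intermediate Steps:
F(R) = -25 (F(R) = -24 - 1 = -25)
d(D, c) = 1/(3*D) (d(D, c) = 0/(-4) - 1/((-3*D)) = 0*(-1/4) - (-1)/(3*D) = 0 + 1/(3*D) = 1/(3*D))
d(-1, -2)*n(-4) + F(-6) = ((1/3)/(-1))*(-4) - 25 = ((1/3)*(-1))*(-4) - 25 = -1/3*(-4) - 25 = 4/3 - 25 = -71/3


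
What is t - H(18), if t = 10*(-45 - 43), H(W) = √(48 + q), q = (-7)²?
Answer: -880 - √97 ≈ -889.85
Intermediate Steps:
q = 49
H(W) = √97 (H(W) = √(48 + 49) = √97)
t = -880 (t = 10*(-88) = -880)
t - H(18) = -880 - √97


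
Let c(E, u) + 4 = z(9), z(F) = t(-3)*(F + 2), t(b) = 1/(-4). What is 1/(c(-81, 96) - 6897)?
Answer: -4/27615 ≈ -0.00014485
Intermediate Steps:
t(b) = -¼
z(F) = -½ - F/4 (z(F) = -(F + 2)/4 = -(2 + F)/4 = -½ - F/4)
c(E, u) = -27/4 (c(E, u) = -4 + (-½ - ¼*9) = -4 + (-½ - 9/4) = -4 - 11/4 = -27/4)
1/(c(-81, 96) - 6897) = 1/(-27/4 - 6897) = 1/(-27615/4) = -4/27615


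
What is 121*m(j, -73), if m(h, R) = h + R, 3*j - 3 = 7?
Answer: -25289/3 ≈ -8429.7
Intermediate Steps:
j = 10/3 (j = 1 + (1/3)*7 = 1 + 7/3 = 10/3 ≈ 3.3333)
m(h, R) = R + h
121*m(j, -73) = 121*(-73 + 10/3) = 121*(-209/3) = -25289/3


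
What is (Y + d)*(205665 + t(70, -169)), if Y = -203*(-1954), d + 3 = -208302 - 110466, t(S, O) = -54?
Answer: 16015246401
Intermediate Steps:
d = -318771 (d = -3 + (-208302 - 110466) = -3 - 318768 = -318771)
Y = 396662
(Y + d)*(205665 + t(70, -169)) = (396662 - 318771)*(205665 - 54) = 77891*205611 = 16015246401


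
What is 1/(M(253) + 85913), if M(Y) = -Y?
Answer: 1/85660 ≈ 1.1674e-5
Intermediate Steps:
1/(M(253) + 85913) = 1/(-1*253 + 85913) = 1/(-253 + 85913) = 1/85660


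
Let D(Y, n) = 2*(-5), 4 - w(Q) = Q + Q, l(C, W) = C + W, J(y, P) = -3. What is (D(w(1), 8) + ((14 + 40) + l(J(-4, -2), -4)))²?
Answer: 1369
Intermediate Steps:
w(Q) = 4 - 2*Q (w(Q) = 4 - (Q + Q) = 4 - 2*Q)
D(Y, n) = -10
(D(w(1), 8) + ((14 + 40) + l(J(-4, -2), -4)))² = (-10 + ((14 + 40) + (-3 - 4)))² = (-10 + (54 - 7))² = (-10 + 47)² = 37² = 1369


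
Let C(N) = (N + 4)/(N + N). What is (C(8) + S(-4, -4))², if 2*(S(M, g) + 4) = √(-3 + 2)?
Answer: 165/16 - 13*I/4 ≈ 10.313 - 3.25*I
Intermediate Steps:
S(M, g) = -4 + I/2 (S(M, g) = -4 + √(-3 + 2)/2 = -4 + √(-1)/2 = -4 + I/2)
C(N) = (4 + N)/(2*N) (C(N) = (4 + N)/((2*N)) = (4 + N)*(1/(2*N)) = (4 + N)/(2*N))
(C(8) + S(-4, -4))² = ((½)*(4 + 8)/8 + (-4 + I/2))² = ((½)*(⅛)*12 + (-4 + I/2))² = (¾ + (-4 + I/2))² = (-13/4 + I/2)²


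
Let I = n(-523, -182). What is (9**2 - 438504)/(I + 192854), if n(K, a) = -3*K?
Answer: -438423/194423 ≈ -2.2550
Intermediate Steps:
I = 1569 (I = -3*(-523) = 1569)
(9**2 - 438504)/(I + 192854) = (9**2 - 438504)/(1569 + 192854) = (81 - 438504)/194423 = -438423*1/194423 = -438423/194423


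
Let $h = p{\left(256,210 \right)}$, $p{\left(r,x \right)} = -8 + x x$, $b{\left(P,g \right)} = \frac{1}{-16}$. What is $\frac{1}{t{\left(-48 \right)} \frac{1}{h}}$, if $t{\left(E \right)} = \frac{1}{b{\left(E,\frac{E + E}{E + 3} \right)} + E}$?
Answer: $- \frac{8476687}{4} \approx -2.1192 \cdot 10^{6}$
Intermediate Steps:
$b{\left(P,g \right)} = - \frac{1}{16}$
$t{\left(E \right)} = \frac{1}{- \frac{1}{16} + E}$
$p{\left(r,x \right)} = -8 + x^{2}$
$h = 44092$ ($h = -8 + 210^{2} = -8 + 44100 = 44092$)
$\frac{1}{t{\left(-48 \right)} \frac{1}{h}} = \frac{1}{\frac{16}{-1 + 16 \left(-48\right)} \frac{1}{44092}} = \frac{1}{\frac{16}{-1 - 768} \cdot \frac{1}{44092}} = \frac{1}{\frac{16}{-769} \cdot \frac{1}{44092}} = \frac{1}{16 \left(- \frac{1}{769}\right) \frac{1}{44092}} = \frac{1}{\left(- \frac{16}{769}\right) \frac{1}{44092}} = \frac{1}{- \frac{4}{8476687}} = - \frac{8476687}{4}$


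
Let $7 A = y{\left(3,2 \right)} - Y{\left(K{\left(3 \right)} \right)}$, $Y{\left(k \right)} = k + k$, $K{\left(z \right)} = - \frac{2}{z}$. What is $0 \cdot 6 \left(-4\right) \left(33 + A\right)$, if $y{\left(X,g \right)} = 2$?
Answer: $0$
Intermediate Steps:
$Y{\left(k \right)} = 2 k$
$A = \frac{10}{21}$ ($A = \frac{2 - 2 \left(- \frac{2}{3}\right)}{7} = \frac{2 - - \frac{4}{3}}{7} = \frac{2 + \frac{4}{3}}{7} = \frac{1}{7} \cdot \frac{10}{3} = \frac{10}{21} \approx 0.47619$)
$0 \cdot 6 \left(-4\right) \left(33 + A\right) = 0 \cdot 6 \left(-4\right) \left(33 + \frac{10}{21}\right) = 0 \left(-4\right) \frac{703}{21} = 0 \cdot \frac{703}{21} = 0$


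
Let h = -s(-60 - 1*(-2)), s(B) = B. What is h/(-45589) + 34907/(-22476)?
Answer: -1592678831/1024658364 ≈ -1.5544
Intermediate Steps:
h = 58 (h = -(-60 - 1*(-2)) = -(-60 + 2) = -1*(-58) = 58)
h/(-45589) + 34907/(-22476) = 58/(-45589) + 34907/(-22476) = 58*(-1/45589) + 34907*(-1/22476) = -58/45589 - 34907/22476 = -1592678831/1024658364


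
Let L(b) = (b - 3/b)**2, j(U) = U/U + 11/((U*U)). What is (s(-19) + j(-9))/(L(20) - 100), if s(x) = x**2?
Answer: 11733200/9526329 ≈ 1.2317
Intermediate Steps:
j(U) = 1 + 11/U**2 (j(U) = 1 + 11/(U**2) = 1 + 11/U**2)
(s(-19) + j(-9))/(L(20) - 100) = ((-19)**2 + (1 + 11/(-9)**2))/((-3 + 20**2)**2/20**2 - 100) = (361 + (1 + 11*(1/81)))/((-3 + 400)**2/400 - 100) = (361 + (1 + 11/81))/((1/400)*397**2 - 100) = (361 + 92/81)/((1/400)*157609 - 100) = 29333/(81*(157609/400 - 100)) = 29333/(81*(117609/400)) = (29333/81)*(400/117609) = 11733200/9526329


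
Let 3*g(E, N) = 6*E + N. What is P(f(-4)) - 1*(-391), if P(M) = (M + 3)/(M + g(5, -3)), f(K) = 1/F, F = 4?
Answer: 14480/37 ≈ 391.35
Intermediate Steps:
f(K) = 1/4
g(E, N) = 2*E + N/3 (g(E, N) = (6*E + N)/3 = (N + 6*E)/3 = 2*E + N/3)
P(M) = (3 + M)/(9 + M) (P(M) = (M + 3)/(M + (2*5 + (1/3)*(-3))) = (3 + M)/(M + (10 - 1)) = (3 + M)/(M + 9) = (3 + M)/(9 + M))
P(f(-4)) - 1*(-391) = (3 + 1/4)/(9 + 1/4) - 1*(-391) = (13/4)/(37/4) + 391 = (4/37)*(13/4) + 391 = 13/37 + 391 = 14480/37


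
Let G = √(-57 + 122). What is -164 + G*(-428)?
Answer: -164 - 428*√65 ≈ -3614.6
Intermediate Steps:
G = √65 ≈ 8.0623
-164 + G*(-428) = -164 + √65*(-428) = -164 - 428*√65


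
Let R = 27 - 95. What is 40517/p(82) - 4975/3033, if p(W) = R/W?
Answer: -5038579651/103122 ≈ -48860.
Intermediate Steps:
R = -68
p(W) = -68/W
40517/p(82) - 4975/3033 = 40517/((-68/82)) - 4975/3033 = 40517/((-68*1/82)) - 4975*1/3033 = 40517/(-34/41) - 4975/3033 = 40517*(-41/34) - 4975/3033 = -1661197/34 - 4975/3033 = -5038579651/103122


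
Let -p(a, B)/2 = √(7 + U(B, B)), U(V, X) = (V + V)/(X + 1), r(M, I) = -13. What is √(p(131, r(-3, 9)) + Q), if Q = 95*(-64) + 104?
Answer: √(-53784 - 3*√330)/3 ≈ 77.344*I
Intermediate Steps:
U(V, X) = 2*V/(1 + X) (U(V, X) = (2*V)/(1 + X) = 2*V/(1 + X))
p(a, B) = -2*√(7 + 2*B/(1 + B))
Q = -5976 (Q = -6080 + 104 = -5976)
√(p(131, r(-3, 9)) + Q) = √(-2*√110*√(-1/(1 - 13)) - 5976) = √(-2*√110*√(-1/(-12)) - 5976) = √(-2*√330/6 - 5976) = √(-√330/3 - 5976) = √(-5976 - √330/3)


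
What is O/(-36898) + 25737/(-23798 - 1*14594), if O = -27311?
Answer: 49440043/708294008 ≈ 0.069802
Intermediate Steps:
O/(-36898) + 25737/(-23798 - 1*14594) = -27311/(-36898) + 25737/(-23798 - 1*14594) = -27311*(-1/36898) + 25737/(-23798 - 14594) = 27311/36898 + 25737/(-38392) = 27311/36898 + 25737*(-1/38392) = 27311/36898 - 25737/38392 = 49440043/708294008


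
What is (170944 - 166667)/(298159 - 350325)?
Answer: -4277/52166 ≈ -0.081988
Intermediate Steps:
(170944 - 166667)/(298159 - 350325) = 4277/(-52166) = 4277*(-1/52166) = -4277/52166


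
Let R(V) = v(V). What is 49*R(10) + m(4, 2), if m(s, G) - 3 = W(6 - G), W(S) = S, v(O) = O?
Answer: 497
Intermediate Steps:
R(V) = V
m(s, G) = 9 - G (m(s, G) = 3 + (6 - G) = 9 - G)
49*R(10) + m(4, 2) = 49*10 + (9 - 1*2) = 490 + (9 - 2) = 490 + 7 = 497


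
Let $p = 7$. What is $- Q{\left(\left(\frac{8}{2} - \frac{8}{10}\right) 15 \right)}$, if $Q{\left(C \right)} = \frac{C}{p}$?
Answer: $- \frac{48}{7} \approx -6.8571$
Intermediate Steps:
$Q{\left(C \right)} = \frac{C}{7}$
$- Q{\left(\left(\frac{8}{2} - \frac{8}{10}\right) 15 \right)} = - \frac{\left(\frac{8}{2} - \frac{8}{10}\right) 15}{7} = - \frac{\left(8 \cdot \frac{1}{2} - \frac{4}{5}\right) 15}{7} = - \frac{\left(4 - \frac{4}{5}\right) 15}{7} = - \frac{\frac{16}{5} \cdot 15}{7} = - \frac{48}{7}$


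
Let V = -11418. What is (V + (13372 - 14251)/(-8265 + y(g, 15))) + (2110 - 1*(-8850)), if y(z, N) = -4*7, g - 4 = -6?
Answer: -3797315/8293 ≈ -457.89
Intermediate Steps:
g = -2 (g = 4 - 6 = -2)
y(z, N) = -28
(V + (13372 - 14251)/(-8265 + y(g, 15))) + (2110 - 1*(-8850)) = (-11418 + (13372 - 14251)/(-8265 - 28)) + (2110 - 1*(-8850)) = (-11418 - 879/(-8293)) + (2110 + 8850) = (-11418 - 879*(-1/8293)) + 10960 = (-11418 + 879/8293) + 10960 = -94688595/8293 + 10960 = -3797315/8293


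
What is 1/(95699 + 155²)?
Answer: 1/119724 ≈ 8.3525e-6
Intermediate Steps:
1/(95699 + 155²) = 1/(95699 + 24025) = 1/119724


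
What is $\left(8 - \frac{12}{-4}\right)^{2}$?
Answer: $121$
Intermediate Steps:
$\left(8 - \frac{12}{-4}\right)^{2} = \left(8 - -3\right)^{2} = \left(8 + 3\right)^{2} = 11^{2} = 121$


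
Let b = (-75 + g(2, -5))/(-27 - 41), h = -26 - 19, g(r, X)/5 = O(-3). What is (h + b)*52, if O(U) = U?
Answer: -38610/17 ≈ -2271.2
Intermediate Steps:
g(r, X) = -15 (g(r, X) = 5*(-3) = -15)
h = -45
b = 45/34 (b = (-75 - 15)/(-27 - 41) = -90/(-68) = -90*(-1/68) = 45/34 ≈ 1.3235)
(h + b)*52 = (-45 + 45/34)*52 = -1485/34*52 = -38610/17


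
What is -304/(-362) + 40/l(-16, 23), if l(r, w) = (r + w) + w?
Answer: 1180/543 ≈ 2.1731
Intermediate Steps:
l(r, w) = r + 2*w
-304/(-362) + 40/l(-16, 23) = -304/(-362) + 40/(-16 + 2*23) = -304*(-1/362) + 40/(-16 + 46) = 152/181 + 40/30 = 152/181 + 40*(1/30) = 152/181 + 4/3 = 1180/543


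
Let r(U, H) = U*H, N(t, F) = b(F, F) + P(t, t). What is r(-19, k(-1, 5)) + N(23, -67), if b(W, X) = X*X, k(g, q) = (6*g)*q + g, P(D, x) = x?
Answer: 5101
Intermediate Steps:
k(g, q) = g + 6*g*q (k(g, q) = 6*g*q + g = g + 6*g*q)
b(W, X) = X²
N(t, F) = t + F² (N(t, F) = F² + t = t + F²)
r(U, H) = H*U
r(-19, k(-1, 5)) + N(23, -67) = -(1 + 6*5)*(-19) + (23 + (-67)²) = -(1 + 30)*(-19) + (23 + 4489) = -1*31*(-19) + 4512 = -31*(-19) + 4512 = 589 + 4512 = 5101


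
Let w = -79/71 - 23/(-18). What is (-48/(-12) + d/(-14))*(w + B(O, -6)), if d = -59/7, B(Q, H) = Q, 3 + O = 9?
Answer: 3553429/125244 ≈ 28.372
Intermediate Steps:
O = 6 (O = -3 + 9 = 6)
d = -59/7 (d = -59*1/7 = -59/7 ≈ -8.4286)
w = 211/1278 (w = -79*1/71 - 23*(-1/18) = -79/71 + 23/18 = 211/1278 ≈ 0.16510)
(-48/(-12) + d/(-14))*(w + B(O, -6)) = (-48/(-12) - 59/7/(-14))*(211/1278 + 6) = (-48*(-1/12) - 59/7*(-1/14))*(7879/1278) = (4 + 59/98)*(7879/1278) = (451/98)*(7879/1278) = 3553429/125244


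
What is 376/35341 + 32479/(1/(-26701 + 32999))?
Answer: 7229098455398/35341 ≈ 2.0455e+8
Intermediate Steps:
376/35341 + 32479/(1/(-26701 + 32999)) = 376*(1/35341) + 32479/(1/6298) = 376/35341 + 32479/(1/6298) = 376/35341 + 32479*6298 = 376/35341 + 204552742 = 7229098455398/35341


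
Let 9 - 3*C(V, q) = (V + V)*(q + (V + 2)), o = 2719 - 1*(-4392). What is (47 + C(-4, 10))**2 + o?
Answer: 109795/9 ≈ 12199.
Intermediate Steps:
o = 7111 (o = 2719 + 4392 = 7111)
C(V, q) = 3 - 2*V*(2 + V + q)/3 (C(V, q) = 3 - (V + V)*(q + (V + 2))/3 = 3 - 2*V*(q + (2 + V))/3 = 3 - 2*V*(2 + V + q)/3)
(47 + C(-4, 10))**2 + o = (47 + (3 - 4/3*(-4) - 2/3*(-4)**2 - 2/3*(-4)*10))**2 + 7111 = (47 + (3 + 16/3 - 2/3*16 + 80/3))**2 + 7111 = (47 + (3 + 16/3 - 32/3 + 80/3))**2 + 7111 = (47 + 73/3)**2 + 7111 = (214/3)**2 + 7111 = 45796/9 + 7111 = 109795/9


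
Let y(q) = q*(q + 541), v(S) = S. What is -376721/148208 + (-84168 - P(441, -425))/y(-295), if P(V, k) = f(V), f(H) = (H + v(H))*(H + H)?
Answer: 283701379/30382640 ≈ 9.3376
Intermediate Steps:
y(q) = q*(541 + q)
f(H) = 4*H² (f(H) = (H + H)*(H + H) = (2*H)*(2*H) = 4*H²)
P(V, k) = 4*V²
-376721/148208 + (-84168 - P(441, -425))/y(-295) = -376721/148208 + (-84168 - 4*441²)/((-295*(541 - 295))) = -376721*1/148208 + (-84168 - 4*194481)/((-295*246)) = -376721/148208 + (-84168 - 1*777924)/(-72570) = -376721/148208 + (-84168 - 777924)*(-1/72570) = -376721/148208 - 862092*(-1/72570) = -376721/148208 + 143682/12095 = 283701379/30382640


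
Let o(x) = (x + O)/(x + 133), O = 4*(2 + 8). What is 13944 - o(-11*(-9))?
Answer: 3234869/232 ≈ 13943.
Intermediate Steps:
O = 40 (O = 4*10 = 40)
o(x) = (40 + x)/(133 + x) (o(x) = (x + 40)/(x + 133) = (40 + x)/(133 + x))
13944 - o(-11*(-9)) = 13944 - (40 - 11*(-9))/(133 - 11*(-9)) = 13944 - (40 + 99)/(133 + 99) = 13944 - 139/232 = 3234869/232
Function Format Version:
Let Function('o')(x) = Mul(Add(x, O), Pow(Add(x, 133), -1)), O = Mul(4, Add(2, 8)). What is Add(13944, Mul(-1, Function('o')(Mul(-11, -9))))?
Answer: Rational(3234869, 232) ≈ 13943.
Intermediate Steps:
O = 40 (O = Mul(4, 10) = 40)
Function('o')(x) = Mul(Pow(Add(133, x), -1), Add(40, x)) (Function('o')(x) = Mul(Add(x, 40), Pow(Add(x, 133), -1)) = Mul(Add(40, x), Pow(Add(133, x), -1)) = Mul(Pow(Add(133, x), -1), Add(40, x)))
Add(13944, Mul(-1, Function('o')(Mul(-11, -9)))) = Add(13944, Mul(-1, Mul(Pow(Add(133, Mul(-11, -9)), -1), Add(40, Mul(-11, -9))))) = Add(13944, Mul(-1, Mul(Pow(Add(133, 99), -1), Add(40, 99)))) = Add(13944, Mul(-1, Mul(Pow(232, -1), 139))) = Add(13944, Mul(-1, Mul(Rational(1, 232), 139))) = Add(13944, Mul(-1, Rational(139, 232))) = Add(13944, Rational(-139, 232)) = Rational(3234869, 232)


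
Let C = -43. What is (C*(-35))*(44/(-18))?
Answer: -33110/9 ≈ -3678.9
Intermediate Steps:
(C*(-35))*(44/(-18)) = (-43*(-35))*(44/(-18)) = 1505*(44*(-1/18)) = 1505*(-22/9) = -33110/9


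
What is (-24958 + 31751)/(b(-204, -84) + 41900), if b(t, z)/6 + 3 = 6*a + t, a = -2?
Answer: 6793/40586 ≈ 0.16737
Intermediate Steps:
b(t, z) = -90 + 6*t (b(t, z) = -18 + 6*(6*(-2) + t) = -18 + 6*(-12 + t) = -18 + (-72 + 6*t) = -90 + 6*t)
(-24958 + 31751)/(b(-204, -84) + 41900) = (-24958 + 31751)/((-90 + 6*(-204)) + 41900) = 6793/((-90 - 1224) + 41900) = 6793/(-1314 + 41900) = 6793/40586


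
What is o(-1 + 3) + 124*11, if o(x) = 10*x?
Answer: 1384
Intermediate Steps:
o(-1 + 3) + 124*11 = 10*(-1 + 3) + 124*11 = 10*2 + 1364 = 20 + 1364 = 1384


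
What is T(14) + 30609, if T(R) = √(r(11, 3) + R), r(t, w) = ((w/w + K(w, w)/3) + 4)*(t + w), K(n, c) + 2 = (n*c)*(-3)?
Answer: 30609 + I*√462/3 ≈ 30609.0 + 7.1647*I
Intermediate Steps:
K(n, c) = -2 - 3*c*n (K(n, c) = -2 + (n*c)*(-3) = -2 + (c*n)*(-3) = -2 - 3*c*n)
r(t, w) = (13/3 - w²)*(t + w) (r(t, w) = ((w/w + (-2 - 3*w*w)/3) + 4)*(t + w) = ((1 + (-2 - 3*w²)*(⅓)) + 4)*(t + w) = ((1 + (-⅔ - w²)) + 4)*(t + w) = ((⅓ - w²) + 4)*(t + w) = (13/3 - w²)*(t + w))
T(R) = √(-196/3 + R) (T(R) = √((-1*3³ + (13/3)*11 + (13/3)*3 - 1*11*3²) + R) = √((-1*27 + 143/3 + 13 - 1*11*9) + R) = √((-27 + 143/3 + 13 - 99) + R) = √(-196/3 + R))
T(14) + 30609 = √(-588 + 9*14)/3 + 30609 = √(-588 + 126)/3 + 30609 = √(-462)/3 + 30609 = (I*√462)/3 + 30609 = I*√462/3 + 30609 = 30609 + I*√462/3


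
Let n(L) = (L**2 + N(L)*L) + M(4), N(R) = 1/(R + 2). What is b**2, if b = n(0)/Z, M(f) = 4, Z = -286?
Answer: 4/20449 ≈ 0.00019561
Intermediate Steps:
N(R) = 1/(2 + R)
n(L) = 4 + L**2 + L/(2 + L) (n(L) = (L**2 + L/(2 + L)) + 4 = 4 + L**2 + L/(2 + L))
b = -2/143 (b = ((0 + (2 + 0)*(4 + 0**2))/(2 + 0))/(-286) = ((0 + 2*(4 + 0))/2)*(-1/286) = ((0 + 2*4)/2)*(-1/286) = ((0 + 8)/2)*(-1/286) = ((1/2)*8)*(-1/286) = 4*(-1/286) = -2/143 ≈ -0.013986)
b**2 = (-2/143)**2 = 4/20449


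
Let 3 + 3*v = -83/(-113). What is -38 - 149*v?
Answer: 25262/339 ≈ 74.519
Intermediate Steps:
v = -256/339 (v = -1 + (-83/(-113))/3 = -1 + (-83*(-1/113))/3 = -1 + (1/3)*(83/113) = -1 + 83/339 = -256/339 ≈ -0.75516)
-38 - 149*v = -38 - 149*(-256/339) = -38 + 38144/339 = 25262/339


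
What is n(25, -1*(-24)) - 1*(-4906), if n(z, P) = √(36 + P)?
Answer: 4906 + 2*√15 ≈ 4913.8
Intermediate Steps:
n(25, -1*(-24)) - 1*(-4906) = √(36 - 1*(-24)) - 1*(-4906) = √(36 + 24) + 4906 = √60 + 4906 = 2*√15 + 4906 = 4906 + 2*√15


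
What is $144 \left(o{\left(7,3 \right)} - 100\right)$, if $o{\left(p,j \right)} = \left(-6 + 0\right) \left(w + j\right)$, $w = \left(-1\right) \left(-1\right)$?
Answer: $-17856$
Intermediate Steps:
$w = 1$
$o{\left(p,j \right)} = -6 - 6 j$ ($o{\left(p,j \right)} = \left(-6 + 0\right) \left(1 + j\right) = - 6 \left(1 + j\right) = -6 - 6 j$)
$144 \left(o{\left(7,3 \right)} - 100\right) = 144 \left(\left(-6 - 18\right) - 100\right) = 144 \left(-24 - 100\right) = 144 \left(-124\right) = -17856$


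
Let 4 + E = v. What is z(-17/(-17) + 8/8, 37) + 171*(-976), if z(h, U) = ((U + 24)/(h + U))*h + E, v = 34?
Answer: -6507652/39 ≈ -1.6686e+5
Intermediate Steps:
E = 30 (E = -4 + 34 = 30)
z(h, U) = 30 + h*(24 + U)/(U + h) (z(h, U) = ((U + 24)/(h + U))*h + 30 = ((24 + U)/(U + h))*h + 30 = h*(24 + U)/(U + h) + 30 = 30 + h*(24 + U)/(U + h))
z(-17/(-17) + 8/8, 37) + 171*(-976) = (30*37 + 54*(-17/(-17) + 8/8) + 37*(-17/(-17) + 8/8))/(37 + (-17/(-17) + 8/8)) + 171*(-976) = (1110 + 54*(-17*(-1/17) + 8*(⅛)) + 37*(-17*(-1/17) + 8*(⅛)))/(37 + (-17*(-1/17) + 8*(⅛))) - 166896 = (1110 + 54*(1 + 1) + 37*(1 + 1))/(37 + (1 + 1)) - 166896 = (1110 + 54*2 + 37*2)/(37 + 2) - 166896 = (1110 + 108 + 74)/39 - 166896 = (1/39)*1292 - 166896 = 1292/39 - 166896 = -6507652/39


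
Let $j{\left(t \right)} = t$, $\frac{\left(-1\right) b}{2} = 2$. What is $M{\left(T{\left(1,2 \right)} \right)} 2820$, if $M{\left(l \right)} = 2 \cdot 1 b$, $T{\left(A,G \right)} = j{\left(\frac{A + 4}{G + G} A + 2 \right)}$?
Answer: $-22560$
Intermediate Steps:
$b = -4$ ($b = \left(-2\right) 2 = -4$)
$T{\left(A,G \right)} = 2 + \frac{A \left(4 + A\right)}{2 G}$ ($T{\left(A,G \right)} = \frac{A + 4}{G + G} A + 2 = \frac{4 + A}{2 G} A + 2 = \frac{A \left(4 + A\right)}{2 G} + 2 = 2 + \frac{A \left(4 + A\right)}{2 G}$)
$M{\left(l \right)} = -8$ ($M{\left(l \right)} = 2 \cdot 1 \left(-4\right) = 2 \left(-4\right) = -8$)
$M{\left(T{\left(1,2 \right)} \right)} 2820 = \left(-8\right) 2820 = -22560$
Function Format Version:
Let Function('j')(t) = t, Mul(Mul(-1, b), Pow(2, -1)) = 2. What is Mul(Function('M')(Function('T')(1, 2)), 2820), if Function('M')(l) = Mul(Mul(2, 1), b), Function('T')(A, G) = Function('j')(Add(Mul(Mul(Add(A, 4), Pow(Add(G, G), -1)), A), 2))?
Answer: -22560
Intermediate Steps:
b = -4 (b = Mul(-2, 2) = -4)
Function('T')(A, G) = Add(2, Mul(Rational(1, 2), A, Pow(G, -1), Add(4, A))) (Function('T')(A, G) = Add(Mul(Mul(Add(A, 4), Pow(Add(G, G), -1)), A), 2) = Add(Mul(Mul(Add(4, A), Pow(Mul(2, G), -1)), A), 2) = Add(Mul(Mul(Add(4, A), Mul(Rational(1, 2), Pow(G, -1))), A), 2) = Add(Mul(Mul(Rational(1, 2), Pow(G, -1), Add(4, A)), A), 2) = Add(Mul(Rational(1, 2), A, Pow(G, -1), Add(4, A)), 2) = Add(2, Mul(Rational(1, 2), A, Pow(G, -1), Add(4, A))))
Function('M')(l) = -8 (Function('M')(l) = Mul(Mul(2, 1), -4) = Mul(2, -4) = -8)
Mul(Function('M')(Function('T')(1, 2)), 2820) = Mul(-8, 2820) = -22560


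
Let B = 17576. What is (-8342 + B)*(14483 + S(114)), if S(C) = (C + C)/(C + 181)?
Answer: 39454231842/295 ≈ 1.3374e+8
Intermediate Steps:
S(C) = 2*C/(181 + C) (S(C) = (2*C)/(181 + C) = 2*C/(181 + C))
(-8342 + B)*(14483 + S(114)) = (-8342 + 17576)*(14483 + 2*114/(181 + 114)) = 9234*(14483 + 2*114/295) = 9234*(14483 + 2*114*(1/295)) = 9234*(14483 + 228/295) = 9234*(4272713/295) = 39454231842/295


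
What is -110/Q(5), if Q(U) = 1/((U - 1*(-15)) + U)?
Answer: -2750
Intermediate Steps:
Q(U) = 1/(15 + 2*U) (Q(U) = 1/((U + 15) + U) = 1/((15 + U) + U) = 1/(15 + 2*U))
-110/Q(5) = -110/(1/(15 + 2*5)) = -110/(1/(15 + 10)) = -110/(1/25) = -110/1/25 = -110*25 = -2750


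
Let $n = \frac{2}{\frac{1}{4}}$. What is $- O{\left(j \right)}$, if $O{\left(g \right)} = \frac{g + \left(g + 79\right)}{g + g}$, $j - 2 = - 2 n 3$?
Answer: $- \frac{13}{92} \approx -0.1413$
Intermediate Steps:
$n = 8$ ($n = 2 \frac{1}{\frac{1}{4}} = 2 \cdot 4 = 8$)
$j = -46$ ($j = 2 + \left(-2\right) 8 \cdot 3 = 2 - 48 = -46$)
$O{\left(g \right)} = \frac{79 + 2 g}{2 g}$ ($O{\left(g \right)} = \frac{g + \left(79 + g\right)}{2 g} = \left(79 + 2 g\right) \frac{1}{2 g} = \frac{79 + 2 g}{2 g}$)
$- O{\left(j \right)} = - \frac{\frac{79}{2} - 46}{-46} = - \frac{\left(-1\right) \left(-13\right)}{46 \cdot 2} = \left(-1\right) \frac{13}{92} = - \frac{13}{92}$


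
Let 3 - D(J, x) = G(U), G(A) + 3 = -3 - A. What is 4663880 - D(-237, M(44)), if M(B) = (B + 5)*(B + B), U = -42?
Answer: 4663913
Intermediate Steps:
G(A) = -6 - A (G(A) = -3 + (-3 - A) = -6 - A)
M(B) = 2*B*(5 + B) (M(B) = (5 + B)*(2*B) = 2*B*(5 + B))
D(J, x) = -33 (D(J, x) = 3 - (-6 - 1*(-42)) = 3 - (-6 + 42) = 3 - 1*36 = 3 - 36 = -33)
4663880 - D(-237, M(44)) = 4663880 - 1*(-33) = 4663880 + 33 = 4663913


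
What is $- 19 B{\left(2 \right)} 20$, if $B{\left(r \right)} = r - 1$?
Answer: $-380$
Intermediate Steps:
$B{\left(r \right)} = -1 + r$ ($B{\left(r \right)} = r - 1 = -1 + r$)
$- 19 B{\left(2 \right)} 20 = - 19 \left(-1 + 2\right) 20 = \left(-19\right) 1 \cdot 20 = \left(-19\right) 20 = -380$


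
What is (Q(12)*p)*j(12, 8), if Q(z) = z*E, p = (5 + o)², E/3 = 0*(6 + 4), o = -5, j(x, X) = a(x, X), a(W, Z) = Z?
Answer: 0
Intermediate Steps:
j(x, X) = X
E = 0 (E = 3*(0*(6 + 4)) = 3*(0*10) = 3*0 = 0)
p = 0 (p = (5 - 5)² = 0² = 0)
Q(z) = 0 (Q(z) = z*0 = 0)
(Q(12)*p)*j(12, 8) = (0*0)*8 = 0*8 = 0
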